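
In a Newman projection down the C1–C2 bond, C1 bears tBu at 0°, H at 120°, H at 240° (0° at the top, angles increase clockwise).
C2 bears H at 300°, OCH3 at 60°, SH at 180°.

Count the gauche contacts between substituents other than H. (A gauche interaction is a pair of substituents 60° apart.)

1

Non-H gauche pairs: tBu(0°)/OCH3(60°) — 1 interaction.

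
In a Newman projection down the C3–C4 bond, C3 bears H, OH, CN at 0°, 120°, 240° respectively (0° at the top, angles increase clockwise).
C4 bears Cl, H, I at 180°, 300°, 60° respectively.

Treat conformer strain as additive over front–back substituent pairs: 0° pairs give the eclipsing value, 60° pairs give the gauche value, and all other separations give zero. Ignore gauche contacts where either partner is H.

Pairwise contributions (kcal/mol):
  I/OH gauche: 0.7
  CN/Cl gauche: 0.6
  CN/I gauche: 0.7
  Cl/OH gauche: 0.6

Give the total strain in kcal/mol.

1.9 kcal/mol

This conformer is staggered. OH at 120° is gauche with Cl at 180° (0.6); OH at 120° is gauche with I at 60° (0.7); CN at 240° is gauche with Cl at 180° (0.6). Total 1.9 kcal/mol.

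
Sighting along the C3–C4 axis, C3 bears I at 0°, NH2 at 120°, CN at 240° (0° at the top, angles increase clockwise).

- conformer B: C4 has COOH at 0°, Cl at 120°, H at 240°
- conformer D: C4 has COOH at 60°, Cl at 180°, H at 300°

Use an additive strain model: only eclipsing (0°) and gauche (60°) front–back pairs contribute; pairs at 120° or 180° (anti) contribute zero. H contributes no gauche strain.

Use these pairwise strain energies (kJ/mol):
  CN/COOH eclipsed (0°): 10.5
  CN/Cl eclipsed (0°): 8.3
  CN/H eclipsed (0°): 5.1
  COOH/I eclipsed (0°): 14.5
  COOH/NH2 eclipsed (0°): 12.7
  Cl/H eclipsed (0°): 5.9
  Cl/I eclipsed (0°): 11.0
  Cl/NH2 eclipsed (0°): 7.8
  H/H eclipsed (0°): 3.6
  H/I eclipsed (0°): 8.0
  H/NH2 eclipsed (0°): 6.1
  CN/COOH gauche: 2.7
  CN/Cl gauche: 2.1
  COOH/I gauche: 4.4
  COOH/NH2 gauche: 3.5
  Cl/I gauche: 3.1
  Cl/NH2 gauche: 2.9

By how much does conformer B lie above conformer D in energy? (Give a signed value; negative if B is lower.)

B (eclipsed): I(0°)/COOH(0°) eclipsed 14.5; NH2(120°)/Cl(120°) eclipsed 7.8; CN(240°)/H(240°) eclipsed 5.1 → 27.4 kJ/mol.
D (staggered): I(0°)/COOH(60°) gauche 4.4; NH2(120°)/COOH(60°) gauche 3.5; NH2(120°)/Cl(180°) gauche 2.9; CN(240°)/Cl(180°) gauche 2.1 → 12.9 kJ/mol.
E(B) − E(D) = 27.4 − 12.9 = +14.5 kJ/mol.

+14.5 kJ/mol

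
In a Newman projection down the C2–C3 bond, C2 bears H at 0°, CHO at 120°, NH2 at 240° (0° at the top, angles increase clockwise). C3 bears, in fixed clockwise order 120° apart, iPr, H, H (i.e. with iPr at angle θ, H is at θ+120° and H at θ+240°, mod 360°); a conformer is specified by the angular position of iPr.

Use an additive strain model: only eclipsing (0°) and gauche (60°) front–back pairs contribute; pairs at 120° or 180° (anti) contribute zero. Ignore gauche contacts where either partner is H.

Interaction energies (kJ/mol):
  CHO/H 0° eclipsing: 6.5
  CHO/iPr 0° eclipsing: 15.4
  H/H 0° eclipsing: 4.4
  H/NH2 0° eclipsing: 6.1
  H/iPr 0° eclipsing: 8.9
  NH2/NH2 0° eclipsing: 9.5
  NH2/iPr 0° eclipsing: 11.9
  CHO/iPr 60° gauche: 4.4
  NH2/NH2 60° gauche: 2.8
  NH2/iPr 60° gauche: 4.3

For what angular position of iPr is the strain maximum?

iPr at 0° is eclipsed. H at 0° is eclipsed with iPr at 0° (8.9); CHO at 120° is eclipsed with H at 120° (6.5); NH2 at 240° is eclipsed with H at 240° (6.1). Total 21.5 kJ/mol.
iPr at 60° is staggered. CHO at 120° is gauche with iPr at 60° (4.4). Total 4.4 kJ/mol.
iPr at 120° is eclipsed. H at 0° is eclipsed with H at 0° (4.4); CHO at 120° is eclipsed with iPr at 120° (15.4); NH2 at 240° is eclipsed with H at 240° (6.1). Total 25.9 kJ/mol.
iPr at 180° is staggered. CHO at 120° is gauche with iPr at 180° (4.4); NH2 at 240° is gauche with iPr at 180° (4.3). Total 8.7 kJ/mol.
iPr at 240° is eclipsed. H at 0° is eclipsed with H at 0° (4.4); CHO at 120° is eclipsed with H at 120° (6.5); NH2 at 240° is eclipsed with iPr at 240° (11.9). Total 22.8 kJ/mol.
iPr at 300° is staggered. NH2 at 240° is gauche with iPr at 300° (4.3). Total 4.3 kJ/mol.
The maximum (25.9 kJ/mol) occurs with iPr at 120°.

120°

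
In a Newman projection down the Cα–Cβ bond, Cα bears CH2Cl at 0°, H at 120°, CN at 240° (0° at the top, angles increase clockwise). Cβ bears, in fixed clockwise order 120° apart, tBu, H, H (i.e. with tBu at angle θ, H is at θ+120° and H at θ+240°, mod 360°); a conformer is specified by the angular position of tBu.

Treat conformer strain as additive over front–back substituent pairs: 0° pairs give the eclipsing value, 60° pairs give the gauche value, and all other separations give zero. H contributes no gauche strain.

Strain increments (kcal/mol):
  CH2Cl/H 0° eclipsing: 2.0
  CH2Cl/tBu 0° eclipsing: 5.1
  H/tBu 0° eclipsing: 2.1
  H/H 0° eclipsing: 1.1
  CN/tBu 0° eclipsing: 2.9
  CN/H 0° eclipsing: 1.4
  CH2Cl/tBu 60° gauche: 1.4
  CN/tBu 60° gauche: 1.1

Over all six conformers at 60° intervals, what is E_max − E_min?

tBu at 0° (eclipsed): CH2Cl–tBu eclipsed, H–H eclipsed, CN–H eclipsed; 5.1 + 1.1 + 1.4 = 7.6 kcal/mol.
tBu at 60° (staggered): CH2Cl–tBu gauche; 1.4 = 1.4 kcal/mol.
tBu at 120° (eclipsed): CH2Cl–H eclipsed, H–tBu eclipsed, CN–H eclipsed; 2.0 + 2.1 + 1.4 = 5.5 kcal/mol.
tBu at 180° (staggered): CN–tBu gauche; 1.1 = 1.1 kcal/mol.
tBu at 240° (eclipsed): CH2Cl–H eclipsed, H–H eclipsed, CN–tBu eclipsed; 2.0 + 1.1 + 2.9 = 6.0 kcal/mol.
tBu at 300° (staggered): CH2Cl–tBu gauche, CN–tBu gauche; 1.4 + 1.1 = 2.5 kcal/mol.
Max at 0° (7.6 kcal/mol), min at 180° (1.1 kcal/mol); barrier = 6.5 kcal/mol.

6.5 kcal/mol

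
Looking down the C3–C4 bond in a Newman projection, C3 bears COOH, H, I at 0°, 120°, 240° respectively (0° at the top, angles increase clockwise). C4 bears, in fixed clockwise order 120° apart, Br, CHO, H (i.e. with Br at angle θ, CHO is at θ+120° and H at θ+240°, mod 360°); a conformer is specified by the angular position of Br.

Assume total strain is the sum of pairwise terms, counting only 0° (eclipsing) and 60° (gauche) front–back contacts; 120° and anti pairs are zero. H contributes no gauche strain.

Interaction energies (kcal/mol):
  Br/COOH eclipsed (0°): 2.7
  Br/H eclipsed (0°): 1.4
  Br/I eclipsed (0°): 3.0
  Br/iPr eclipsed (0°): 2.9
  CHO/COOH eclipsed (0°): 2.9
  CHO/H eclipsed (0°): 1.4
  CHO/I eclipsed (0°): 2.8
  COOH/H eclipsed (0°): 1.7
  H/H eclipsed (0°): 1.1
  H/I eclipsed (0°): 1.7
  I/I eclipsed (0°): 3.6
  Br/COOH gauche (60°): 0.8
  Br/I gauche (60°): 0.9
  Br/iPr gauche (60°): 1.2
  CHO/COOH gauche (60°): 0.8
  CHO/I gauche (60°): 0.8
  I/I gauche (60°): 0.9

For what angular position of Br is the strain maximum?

Br at 0° (eclipsed): COOH–Br eclipsed, H–CHO eclipsed, I–H eclipsed; 2.7 + 1.4 + 1.7 = 5.8 kcal/mol.
Br at 60° (staggered): COOH–Br gauche, I–CHO gauche; 0.8 + 0.8 = 1.6 kcal/mol.
Br at 120° (eclipsed): COOH–H eclipsed, H–Br eclipsed, I–CHO eclipsed; 1.7 + 1.4 + 2.8 = 5.9 kcal/mol.
Br at 180° (staggered): COOH–CHO gauche, I–Br gauche, I–CHO gauche; 0.8 + 0.9 + 0.8 = 2.5 kcal/mol.
Br at 240° (eclipsed): COOH–CHO eclipsed, H–H eclipsed, I–Br eclipsed; 2.9 + 1.1 + 3.0 = 7.0 kcal/mol.
Br at 300° (staggered): COOH–Br gauche, COOH–CHO gauche, I–Br gauche; 0.8 + 0.8 + 0.9 = 2.5 kcal/mol.
The maximum (7.0 kcal/mol) occurs with Br at 240°.

240°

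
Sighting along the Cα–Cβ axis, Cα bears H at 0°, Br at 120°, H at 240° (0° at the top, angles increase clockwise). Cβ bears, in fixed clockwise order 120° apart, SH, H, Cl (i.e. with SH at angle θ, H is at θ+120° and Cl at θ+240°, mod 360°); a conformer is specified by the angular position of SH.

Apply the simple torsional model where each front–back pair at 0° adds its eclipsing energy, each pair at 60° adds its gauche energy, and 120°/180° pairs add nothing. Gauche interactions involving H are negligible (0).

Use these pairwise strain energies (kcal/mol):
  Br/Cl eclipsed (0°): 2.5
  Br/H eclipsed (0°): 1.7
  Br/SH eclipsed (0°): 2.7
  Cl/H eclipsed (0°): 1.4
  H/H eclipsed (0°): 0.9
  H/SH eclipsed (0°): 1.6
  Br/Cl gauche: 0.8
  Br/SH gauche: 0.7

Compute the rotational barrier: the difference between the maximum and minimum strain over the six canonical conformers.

4.3 kcal/mol

SH at 0° (eclipsed): H(0°)/SH(0°) eclipsed 1.6; Br(120°)/H(120°) eclipsed 1.7; H(240°)/Cl(240°) eclipsed 1.4 → 4.7 kcal/mol.
SH at 60° (staggered): Br(120°)/SH(60°) gauche 0.7 → 0.7 kcal/mol.
SH at 120° (eclipsed): H(0°)/Cl(0°) eclipsed 1.4; Br(120°)/SH(120°) eclipsed 2.7; H(240°)/H(240°) eclipsed 0.9 → 5.0 kcal/mol.
SH at 180° (staggered): Br(120°)/SH(180°) gauche 0.7; Br(120°)/Cl(60°) gauche 0.8 → 1.5 kcal/mol.
SH at 240° (eclipsed): H(0°)/H(0°) eclipsed 0.9; Br(120°)/Cl(120°) eclipsed 2.5; H(240°)/SH(240°) eclipsed 1.6 → 5.0 kcal/mol.
SH at 300° (staggered): Br(120°)/Cl(180°) gauche 0.8 → 0.8 kcal/mol.
Max at 120° (5.0 kcal/mol), min at 60° (0.7 kcal/mol); barrier = 4.3 kcal/mol.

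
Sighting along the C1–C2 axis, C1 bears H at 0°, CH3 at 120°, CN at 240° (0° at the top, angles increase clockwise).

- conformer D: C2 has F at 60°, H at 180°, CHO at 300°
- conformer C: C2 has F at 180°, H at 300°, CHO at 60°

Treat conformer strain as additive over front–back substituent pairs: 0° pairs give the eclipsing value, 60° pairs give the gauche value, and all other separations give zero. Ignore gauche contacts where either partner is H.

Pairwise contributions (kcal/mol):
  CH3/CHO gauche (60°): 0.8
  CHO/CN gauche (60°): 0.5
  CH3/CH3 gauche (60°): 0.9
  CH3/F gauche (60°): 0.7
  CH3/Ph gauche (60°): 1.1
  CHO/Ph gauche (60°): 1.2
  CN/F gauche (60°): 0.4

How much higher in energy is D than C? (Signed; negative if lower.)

D (staggered): CH3(120°)/F(60°) gauche 0.7; CN(240°)/CHO(300°) gauche 0.5 → 1.2 kcal/mol.
C (staggered): CH3(120°)/F(180°) gauche 0.7; CH3(120°)/CHO(60°) gauche 0.8; CN(240°)/F(180°) gauche 0.4 → 1.9 kcal/mol.
E(D) − E(C) = 1.2 − 1.9 = -0.7 kcal/mol.

-0.7 kcal/mol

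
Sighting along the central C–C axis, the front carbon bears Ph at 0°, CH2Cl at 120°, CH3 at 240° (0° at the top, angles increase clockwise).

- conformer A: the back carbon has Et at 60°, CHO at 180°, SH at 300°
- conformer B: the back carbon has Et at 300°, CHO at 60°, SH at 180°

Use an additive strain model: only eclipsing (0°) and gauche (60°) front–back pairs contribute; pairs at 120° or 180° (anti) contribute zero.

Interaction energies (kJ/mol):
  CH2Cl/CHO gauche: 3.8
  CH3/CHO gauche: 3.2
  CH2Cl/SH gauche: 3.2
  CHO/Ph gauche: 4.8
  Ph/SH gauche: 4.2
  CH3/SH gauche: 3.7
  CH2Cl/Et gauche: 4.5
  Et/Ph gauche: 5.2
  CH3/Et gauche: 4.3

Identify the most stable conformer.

A

A (staggered): Ph–Et gauche, Ph–SH gauche, CH2Cl–Et gauche, CH2Cl–CHO gauche, CH3–CHO gauche, CH3–SH gauche; 5.2 + 4.2 + 4.5 + 3.8 + 3.2 + 3.7 = 24.6 kJ/mol.
B (staggered): Ph–Et gauche, Ph–CHO gauche, CH2Cl–CHO gauche, CH2Cl–SH gauche, CH3–Et gauche, CH3–SH gauche; 5.2 + 4.8 + 3.8 + 3.2 + 4.3 + 3.7 = 25.0 kJ/mol.
A has the lowest total (24.6 kJ/mol).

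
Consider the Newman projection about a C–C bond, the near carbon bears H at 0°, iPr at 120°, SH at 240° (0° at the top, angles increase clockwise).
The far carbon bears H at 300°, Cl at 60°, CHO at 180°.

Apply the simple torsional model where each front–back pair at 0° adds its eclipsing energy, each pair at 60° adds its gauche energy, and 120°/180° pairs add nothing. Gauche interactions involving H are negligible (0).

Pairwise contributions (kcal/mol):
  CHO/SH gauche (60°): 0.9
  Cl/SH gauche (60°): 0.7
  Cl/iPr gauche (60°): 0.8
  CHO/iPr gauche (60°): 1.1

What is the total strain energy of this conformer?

This conformer (staggered): iPr–Cl gauche, iPr–CHO gauche, SH–CHO gauche; 0.8 + 1.1 + 0.9 = 2.8 kcal/mol.

2.8 kcal/mol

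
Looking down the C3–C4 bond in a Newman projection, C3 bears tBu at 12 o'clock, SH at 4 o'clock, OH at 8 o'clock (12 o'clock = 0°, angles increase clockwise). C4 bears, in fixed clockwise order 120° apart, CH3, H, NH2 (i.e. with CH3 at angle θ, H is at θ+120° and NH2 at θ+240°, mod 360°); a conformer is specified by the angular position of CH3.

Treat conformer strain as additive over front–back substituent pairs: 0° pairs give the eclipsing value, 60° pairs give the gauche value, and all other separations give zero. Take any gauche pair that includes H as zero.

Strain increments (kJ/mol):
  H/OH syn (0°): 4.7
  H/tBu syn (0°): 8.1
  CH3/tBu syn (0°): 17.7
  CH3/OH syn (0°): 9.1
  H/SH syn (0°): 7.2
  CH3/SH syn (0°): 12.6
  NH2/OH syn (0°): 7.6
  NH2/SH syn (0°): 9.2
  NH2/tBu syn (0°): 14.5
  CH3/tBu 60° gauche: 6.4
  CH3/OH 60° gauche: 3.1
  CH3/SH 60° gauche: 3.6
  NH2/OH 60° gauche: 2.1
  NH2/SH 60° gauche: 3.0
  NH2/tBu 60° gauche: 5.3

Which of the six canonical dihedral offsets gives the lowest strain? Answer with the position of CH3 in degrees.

300°

CH3 at 0° is eclipsed. tBu at 0° is eclipsed with CH3 at 0° (17.7); SH at 120° is eclipsed with H at 120° (7.2); OH at 240° is eclipsed with NH2 at 240° (7.6). Total 32.5 kJ/mol.
CH3 at 60° is staggered. tBu at 0° is gauche with CH3 at 60° (6.4); tBu at 0° is gauche with NH2 at 300° (5.3); SH at 120° is gauche with CH3 at 60° (3.6); OH at 240° is gauche with NH2 at 300° (2.1). Total 17.4 kJ/mol.
CH3 at 120° is eclipsed. tBu at 0° is eclipsed with NH2 at 0° (14.5); SH at 120° is eclipsed with CH3 at 120° (12.6); OH at 240° is eclipsed with H at 240° (4.7). Total 31.8 kJ/mol.
CH3 at 180° is staggered. tBu at 0° is gauche with NH2 at 60° (5.3); SH at 120° is gauche with CH3 at 180° (3.6); SH at 120° is gauche with NH2 at 60° (3.0); OH at 240° is gauche with CH3 at 180° (3.1). Total 15.0 kJ/mol.
CH3 at 240° is eclipsed. tBu at 0° is eclipsed with H at 0° (8.1); SH at 120° is eclipsed with NH2 at 120° (9.2); OH at 240° is eclipsed with CH3 at 240° (9.1). Total 26.4 kJ/mol.
CH3 at 300° is staggered. tBu at 0° is gauche with CH3 at 300° (6.4); SH at 120° is gauche with NH2 at 180° (3.0); OH at 240° is gauche with CH3 at 300° (3.1); OH at 240° is gauche with NH2 at 180° (2.1). Total 14.6 kJ/mol.
The minimum (14.6 kJ/mol) occurs with CH3 at 300°.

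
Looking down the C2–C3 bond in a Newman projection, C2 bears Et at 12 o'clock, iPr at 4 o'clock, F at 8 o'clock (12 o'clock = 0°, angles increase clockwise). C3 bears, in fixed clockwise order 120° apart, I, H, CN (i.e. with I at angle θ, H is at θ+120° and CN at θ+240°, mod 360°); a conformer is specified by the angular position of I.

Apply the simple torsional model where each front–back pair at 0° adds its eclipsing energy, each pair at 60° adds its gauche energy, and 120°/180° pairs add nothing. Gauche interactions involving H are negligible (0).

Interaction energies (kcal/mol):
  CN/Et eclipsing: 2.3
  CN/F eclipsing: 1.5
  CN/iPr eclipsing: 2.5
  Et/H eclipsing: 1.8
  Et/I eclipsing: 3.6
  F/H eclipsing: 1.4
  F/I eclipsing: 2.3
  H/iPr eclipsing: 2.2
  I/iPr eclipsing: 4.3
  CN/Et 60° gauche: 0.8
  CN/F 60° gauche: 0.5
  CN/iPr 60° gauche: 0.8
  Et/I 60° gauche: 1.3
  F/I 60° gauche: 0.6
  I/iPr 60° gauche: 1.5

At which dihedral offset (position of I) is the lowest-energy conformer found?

I at 0° (eclipsed): Et–I eclipsed, iPr–H eclipsed, F–CN eclipsed; 3.6 + 2.2 + 1.5 = 7.3 kcal/mol.
I at 60° (staggered): Et–I gauche, Et–CN gauche, iPr–I gauche, F–CN gauche; 1.3 + 0.8 + 1.5 + 0.5 = 4.1 kcal/mol.
I at 120° (eclipsed): Et–CN eclipsed, iPr–I eclipsed, F–H eclipsed; 2.3 + 4.3 + 1.4 = 8.0 kcal/mol.
I at 180° (staggered): Et–CN gauche, iPr–I gauche, iPr–CN gauche, F–I gauche; 0.8 + 1.5 + 0.8 + 0.6 = 3.7 kcal/mol.
I at 240° (eclipsed): Et–H eclipsed, iPr–CN eclipsed, F–I eclipsed; 1.8 + 2.5 + 2.3 = 6.6 kcal/mol.
I at 300° (staggered): Et–I gauche, iPr–CN gauche, F–I gauche, F–CN gauche; 1.3 + 0.8 + 0.6 + 0.5 = 3.2 kcal/mol.
The minimum (3.2 kcal/mol) occurs with I at 300°.

300°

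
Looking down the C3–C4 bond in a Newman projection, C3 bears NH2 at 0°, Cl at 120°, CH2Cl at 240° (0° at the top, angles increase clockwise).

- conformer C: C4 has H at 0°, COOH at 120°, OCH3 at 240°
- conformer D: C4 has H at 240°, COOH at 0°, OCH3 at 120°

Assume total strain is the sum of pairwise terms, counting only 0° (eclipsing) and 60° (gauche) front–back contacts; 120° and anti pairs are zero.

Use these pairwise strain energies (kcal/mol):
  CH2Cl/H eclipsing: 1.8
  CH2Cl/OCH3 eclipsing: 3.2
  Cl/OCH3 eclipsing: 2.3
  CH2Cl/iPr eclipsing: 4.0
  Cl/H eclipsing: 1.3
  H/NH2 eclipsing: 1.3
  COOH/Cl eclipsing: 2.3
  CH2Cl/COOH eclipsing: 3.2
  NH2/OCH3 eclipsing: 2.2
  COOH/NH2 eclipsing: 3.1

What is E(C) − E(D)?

-0.4 kcal/mol

C is eclipsed. NH2 at 0° is eclipsed with H at 0° (1.3); Cl at 120° is eclipsed with COOH at 120° (2.3); CH2Cl at 240° is eclipsed with OCH3 at 240° (3.2). Total 6.8 kcal/mol.
D is eclipsed. NH2 at 0° is eclipsed with COOH at 0° (3.1); Cl at 120° is eclipsed with OCH3 at 120° (2.3); CH2Cl at 240° is eclipsed with H at 240° (1.8). Total 7.2 kcal/mol.
E(C) − E(D) = 6.8 − 7.2 = -0.4 kcal/mol.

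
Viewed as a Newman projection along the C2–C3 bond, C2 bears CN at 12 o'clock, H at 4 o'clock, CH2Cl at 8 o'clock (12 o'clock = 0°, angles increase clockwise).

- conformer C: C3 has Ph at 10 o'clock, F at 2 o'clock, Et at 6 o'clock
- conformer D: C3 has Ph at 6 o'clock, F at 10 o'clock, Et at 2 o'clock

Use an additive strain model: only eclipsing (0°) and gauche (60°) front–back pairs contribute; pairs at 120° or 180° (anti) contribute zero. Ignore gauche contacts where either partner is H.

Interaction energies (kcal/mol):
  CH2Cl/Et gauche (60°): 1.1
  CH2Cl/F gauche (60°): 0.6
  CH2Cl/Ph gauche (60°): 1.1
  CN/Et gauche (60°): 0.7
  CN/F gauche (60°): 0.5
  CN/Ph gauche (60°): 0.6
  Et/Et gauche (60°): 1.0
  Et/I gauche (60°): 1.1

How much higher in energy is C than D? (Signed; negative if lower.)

+0.4 kcal/mol

C (staggered): CN–Ph gauche, CN–F gauche, CH2Cl–Ph gauche, CH2Cl–Et gauche; 0.6 + 0.5 + 1.1 + 1.1 = 3.3 kcal/mol.
D (staggered): CN–F gauche, CN–Et gauche, CH2Cl–Ph gauche, CH2Cl–F gauche; 0.5 + 0.7 + 1.1 + 0.6 = 2.9 kcal/mol.
E(C) − E(D) = 3.3 − 2.9 = +0.4 kcal/mol.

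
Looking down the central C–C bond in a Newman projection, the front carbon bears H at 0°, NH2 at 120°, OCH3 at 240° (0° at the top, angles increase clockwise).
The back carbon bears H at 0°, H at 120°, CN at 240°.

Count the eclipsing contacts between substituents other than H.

1

Non-H eclipsing pairs: OCH3(240°)/CN(240°) — 1 interaction.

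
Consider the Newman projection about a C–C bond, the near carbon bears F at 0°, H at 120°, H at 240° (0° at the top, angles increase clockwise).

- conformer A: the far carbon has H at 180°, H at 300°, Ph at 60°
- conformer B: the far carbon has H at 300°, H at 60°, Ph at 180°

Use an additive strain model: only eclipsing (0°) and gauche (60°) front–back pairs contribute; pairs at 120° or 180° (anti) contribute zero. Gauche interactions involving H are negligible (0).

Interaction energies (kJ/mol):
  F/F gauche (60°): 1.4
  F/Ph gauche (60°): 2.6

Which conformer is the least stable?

A

A (staggered): F(0°)/Ph(60°) gauche 2.6 → 2.6 kJ/mol.
B (staggered): no non-H gauche contacts → 0.0 kJ/mol.
A has the highest total (2.6 kJ/mol).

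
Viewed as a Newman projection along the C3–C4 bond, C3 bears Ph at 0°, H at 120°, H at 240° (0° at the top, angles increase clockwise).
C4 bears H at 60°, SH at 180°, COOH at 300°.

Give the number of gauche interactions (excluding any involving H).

1

Non-H gauche pairs: Ph(0°)/COOH(300°) — 1 interaction.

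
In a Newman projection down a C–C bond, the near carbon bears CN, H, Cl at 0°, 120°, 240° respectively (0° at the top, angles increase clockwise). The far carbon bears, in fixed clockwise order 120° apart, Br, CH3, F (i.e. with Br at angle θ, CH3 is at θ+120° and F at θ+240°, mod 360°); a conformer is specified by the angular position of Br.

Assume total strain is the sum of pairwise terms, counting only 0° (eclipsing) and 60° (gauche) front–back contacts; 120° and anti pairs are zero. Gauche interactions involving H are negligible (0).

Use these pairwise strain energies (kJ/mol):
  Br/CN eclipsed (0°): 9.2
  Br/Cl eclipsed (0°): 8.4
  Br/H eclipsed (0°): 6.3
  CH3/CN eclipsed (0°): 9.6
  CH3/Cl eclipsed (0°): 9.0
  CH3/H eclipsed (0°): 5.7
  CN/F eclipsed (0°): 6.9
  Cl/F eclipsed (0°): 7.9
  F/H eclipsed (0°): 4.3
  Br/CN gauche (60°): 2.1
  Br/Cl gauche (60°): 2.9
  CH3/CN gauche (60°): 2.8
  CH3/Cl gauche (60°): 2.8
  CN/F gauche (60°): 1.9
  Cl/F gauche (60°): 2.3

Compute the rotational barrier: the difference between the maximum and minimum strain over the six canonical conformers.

Br at 0° (eclipsed): CN(0°)/Br(0°) eclipsed 9.2; H(120°)/CH3(120°) eclipsed 5.7; Cl(240°)/F(240°) eclipsed 7.9 → 22.8 kJ/mol.
Br at 60° (staggered): CN(0°)/Br(60°) gauche 2.1; CN(0°)/F(300°) gauche 1.9; Cl(240°)/CH3(180°) gauche 2.8; Cl(240°)/F(300°) gauche 2.3 → 9.1 kJ/mol.
Br at 120° (eclipsed): CN(0°)/F(0°) eclipsed 6.9; H(120°)/Br(120°) eclipsed 6.3; Cl(240°)/CH3(240°) eclipsed 9.0 → 22.2 kJ/mol.
Br at 180° (staggered): CN(0°)/CH3(300°) gauche 2.8; CN(0°)/F(60°) gauche 1.9; Cl(240°)/Br(180°) gauche 2.9; Cl(240°)/CH3(300°) gauche 2.8 → 10.4 kJ/mol.
Br at 240° (eclipsed): CN(0°)/CH3(0°) eclipsed 9.6; H(120°)/F(120°) eclipsed 4.3; Cl(240°)/Br(240°) eclipsed 8.4 → 22.3 kJ/mol.
Br at 300° (staggered): CN(0°)/Br(300°) gauche 2.1; CN(0°)/CH3(60°) gauche 2.8; Cl(240°)/Br(300°) gauche 2.9; Cl(240°)/F(180°) gauche 2.3 → 10.1 kJ/mol.
Max at 0° (22.8 kJ/mol), min at 60° (9.1 kJ/mol); barrier = 13.7 kJ/mol.

13.7 kJ/mol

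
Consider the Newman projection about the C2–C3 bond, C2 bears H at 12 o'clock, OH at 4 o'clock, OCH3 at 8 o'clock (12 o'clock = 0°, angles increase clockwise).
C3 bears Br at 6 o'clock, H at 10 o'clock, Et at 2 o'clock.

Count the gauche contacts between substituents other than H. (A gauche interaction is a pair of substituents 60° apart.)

3

Non-H gauche pairs: OH(120°)/Br(180°); OH(120°)/Et(60°); OCH3(240°)/Br(180°) — 3 interactions.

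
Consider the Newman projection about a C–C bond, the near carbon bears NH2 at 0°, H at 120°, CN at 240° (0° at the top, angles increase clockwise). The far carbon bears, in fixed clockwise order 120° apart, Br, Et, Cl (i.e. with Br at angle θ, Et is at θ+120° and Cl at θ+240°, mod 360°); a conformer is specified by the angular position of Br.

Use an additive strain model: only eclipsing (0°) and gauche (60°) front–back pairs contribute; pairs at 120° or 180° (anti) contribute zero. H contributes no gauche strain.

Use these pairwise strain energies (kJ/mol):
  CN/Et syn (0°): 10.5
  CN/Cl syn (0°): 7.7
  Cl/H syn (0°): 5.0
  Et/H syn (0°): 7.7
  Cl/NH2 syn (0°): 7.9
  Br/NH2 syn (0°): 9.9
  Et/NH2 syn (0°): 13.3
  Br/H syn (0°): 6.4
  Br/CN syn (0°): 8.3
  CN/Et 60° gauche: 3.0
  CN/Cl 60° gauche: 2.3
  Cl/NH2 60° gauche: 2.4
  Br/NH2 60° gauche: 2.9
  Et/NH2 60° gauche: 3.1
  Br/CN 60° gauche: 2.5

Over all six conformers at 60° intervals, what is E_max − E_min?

Br at 0° (eclipsed): NH2(0°)/Br(0°) eclipsed 9.9; H(120°)/Et(120°) eclipsed 7.7; CN(240°)/Cl(240°) eclipsed 7.7 → 25.3 kJ/mol.
Br at 60° (staggered): NH2(0°)/Br(60°) gauche 2.9; NH2(0°)/Cl(300°) gauche 2.4; CN(240°)/Et(180°) gauche 3.0; CN(240°)/Cl(300°) gauche 2.3 → 10.6 kJ/mol.
Br at 120° (eclipsed): NH2(0°)/Cl(0°) eclipsed 7.9; H(120°)/Br(120°) eclipsed 6.4; CN(240°)/Et(240°) eclipsed 10.5 → 24.8 kJ/mol.
Br at 180° (staggered): NH2(0°)/Et(300°) gauche 3.1; NH2(0°)/Cl(60°) gauche 2.4; CN(240°)/Br(180°) gauche 2.5; CN(240°)/Et(300°) gauche 3.0 → 11.0 kJ/mol.
Br at 240° (eclipsed): NH2(0°)/Et(0°) eclipsed 13.3; H(120°)/Cl(120°) eclipsed 5.0; CN(240°)/Br(240°) eclipsed 8.3 → 26.6 kJ/mol.
Br at 300° (staggered): NH2(0°)/Br(300°) gauche 2.9; NH2(0°)/Et(60°) gauche 3.1; CN(240°)/Br(300°) gauche 2.5; CN(240°)/Cl(180°) gauche 2.3 → 10.8 kJ/mol.
Max at 240° (26.6 kJ/mol), min at 60° (10.6 kJ/mol); barrier = 16.0 kJ/mol.

16.0 kJ/mol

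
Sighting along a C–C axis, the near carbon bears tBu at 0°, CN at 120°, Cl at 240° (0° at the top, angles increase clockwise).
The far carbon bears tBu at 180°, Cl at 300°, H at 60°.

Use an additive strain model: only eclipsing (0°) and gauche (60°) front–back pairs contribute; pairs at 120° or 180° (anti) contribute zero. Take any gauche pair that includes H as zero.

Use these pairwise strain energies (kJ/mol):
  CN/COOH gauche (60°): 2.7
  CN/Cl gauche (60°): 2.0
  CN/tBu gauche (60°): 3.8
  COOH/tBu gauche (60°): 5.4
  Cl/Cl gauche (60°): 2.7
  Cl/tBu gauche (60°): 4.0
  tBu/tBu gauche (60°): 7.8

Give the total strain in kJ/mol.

14.5 kJ/mol

This conformer is staggered. tBu at 0° is gauche with Cl at 300° (4.0); CN at 120° is gauche with tBu at 180° (3.8); Cl at 240° is gauche with tBu at 180° (4.0); Cl at 240° is gauche with Cl at 300° (2.7). Total 14.5 kJ/mol.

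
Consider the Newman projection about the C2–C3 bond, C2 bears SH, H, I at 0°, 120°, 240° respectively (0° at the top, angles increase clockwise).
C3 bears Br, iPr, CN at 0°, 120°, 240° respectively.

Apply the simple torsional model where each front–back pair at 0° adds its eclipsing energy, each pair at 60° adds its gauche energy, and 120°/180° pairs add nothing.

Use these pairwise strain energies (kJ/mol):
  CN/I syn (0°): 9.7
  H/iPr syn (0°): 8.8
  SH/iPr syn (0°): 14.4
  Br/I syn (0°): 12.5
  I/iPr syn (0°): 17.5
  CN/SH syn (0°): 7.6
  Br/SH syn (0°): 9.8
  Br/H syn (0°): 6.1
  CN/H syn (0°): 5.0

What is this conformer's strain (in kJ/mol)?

28.3 kJ/mol

This conformer (eclipsed): SH(0°)/Br(0°) eclipsed 9.8; H(120°)/iPr(120°) eclipsed 8.8; I(240°)/CN(240°) eclipsed 9.7 → 28.3 kJ/mol.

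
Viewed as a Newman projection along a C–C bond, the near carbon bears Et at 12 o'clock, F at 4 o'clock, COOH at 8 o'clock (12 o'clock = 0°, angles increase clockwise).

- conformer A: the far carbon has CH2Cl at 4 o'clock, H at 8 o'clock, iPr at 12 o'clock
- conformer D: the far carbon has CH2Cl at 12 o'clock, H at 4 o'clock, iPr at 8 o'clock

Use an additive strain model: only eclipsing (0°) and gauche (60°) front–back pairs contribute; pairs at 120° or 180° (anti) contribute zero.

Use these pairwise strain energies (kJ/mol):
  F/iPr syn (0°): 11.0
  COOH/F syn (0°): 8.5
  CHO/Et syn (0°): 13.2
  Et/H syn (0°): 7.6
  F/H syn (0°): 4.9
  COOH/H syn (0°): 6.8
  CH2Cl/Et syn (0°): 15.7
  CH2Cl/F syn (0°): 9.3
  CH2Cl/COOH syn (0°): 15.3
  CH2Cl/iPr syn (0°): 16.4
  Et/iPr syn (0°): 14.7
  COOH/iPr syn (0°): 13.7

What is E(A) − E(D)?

-3.5 kJ/mol

A (eclipsed): Et–iPr eclipsed, F–CH2Cl eclipsed, COOH–H eclipsed; 14.7 + 9.3 + 6.8 = 30.8 kJ/mol.
D (eclipsed): Et–CH2Cl eclipsed, F–H eclipsed, COOH–iPr eclipsed; 15.7 + 4.9 + 13.7 = 34.3 kJ/mol.
E(A) − E(D) = 30.8 − 34.3 = -3.5 kJ/mol.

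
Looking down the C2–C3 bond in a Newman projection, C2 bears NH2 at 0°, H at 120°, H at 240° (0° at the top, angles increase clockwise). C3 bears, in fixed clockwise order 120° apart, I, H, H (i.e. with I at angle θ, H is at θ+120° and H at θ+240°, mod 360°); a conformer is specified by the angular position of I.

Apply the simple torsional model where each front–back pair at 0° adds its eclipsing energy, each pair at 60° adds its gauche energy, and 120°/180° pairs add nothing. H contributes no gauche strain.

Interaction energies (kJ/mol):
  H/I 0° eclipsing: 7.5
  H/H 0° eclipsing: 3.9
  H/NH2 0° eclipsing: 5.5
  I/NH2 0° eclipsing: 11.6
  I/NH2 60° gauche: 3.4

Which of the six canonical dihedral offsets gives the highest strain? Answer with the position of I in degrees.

0°

I at 0° (eclipsed): NH2–I eclipsed, H–H eclipsed, H–H eclipsed; 11.6 + 3.9 + 3.9 = 19.4 kJ/mol.
I at 60° (staggered): NH2–I gauche; 3.4 = 3.4 kJ/mol.
I at 120° (eclipsed): NH2–H eclipsed, H–I eclipsed, H–H eclipsed; 5.5 + 7.5 + 3.9 = 16.9 kJ/mol.
I at 180° (staggered): no non-H gauche contacts → 0.0 kJ/mol.
I at 240° (eclipsed): NH2–H eclipsed, H–H eclipsed, H–I eclipsed; 5.5 + 3.9 + 7.5 = 16.9 kJ/mol.
I at 300° (staggered): NH2–I gauche; 3.4 = 3.4 kJ/mol.
The maximum (19.4 kJ/mol) occurs with I at 0°.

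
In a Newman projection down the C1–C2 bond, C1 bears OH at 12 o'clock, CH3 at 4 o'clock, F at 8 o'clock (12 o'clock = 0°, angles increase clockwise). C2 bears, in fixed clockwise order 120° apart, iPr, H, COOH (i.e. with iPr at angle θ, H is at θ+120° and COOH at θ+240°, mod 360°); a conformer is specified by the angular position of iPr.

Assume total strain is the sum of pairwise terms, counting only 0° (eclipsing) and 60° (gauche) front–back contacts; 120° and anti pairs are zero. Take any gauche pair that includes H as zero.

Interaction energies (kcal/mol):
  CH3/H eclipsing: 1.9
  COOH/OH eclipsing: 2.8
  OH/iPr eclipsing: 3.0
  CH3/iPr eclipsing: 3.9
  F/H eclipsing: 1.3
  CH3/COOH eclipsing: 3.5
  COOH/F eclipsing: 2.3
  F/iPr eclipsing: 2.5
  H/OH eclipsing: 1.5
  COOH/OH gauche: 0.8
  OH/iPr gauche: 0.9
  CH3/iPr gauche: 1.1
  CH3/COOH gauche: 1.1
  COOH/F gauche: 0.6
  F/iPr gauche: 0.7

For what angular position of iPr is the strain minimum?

iPr at 0° (eclipsed): OH–iPr eclipsed, CH3–H eclipsed, F–COOH eclipsed; 3.0 + 1.9 + 2.3 = 7.2 kcal/mol.
iPr at 60° (staggered): OH–iPr gauche, OH–COOH gauche, CH3–iPr gauche, F–COOH gauche; 0.9 + 0.8 + 1.1 + 0.6 = 3.4 kcal/mol.
iPr at 120° (eclipsed): OH–COOH eclipsed, CH3–iPr eclipsed, F–H eclipsed; 2.8 + 3.9 + 1.3 = 8.0 kcal/mol.
iPr at 180° (staggered): OH–COOH gauche, CH3–iPr gauche, CH3–COOH gauche, F–iPr gauche; 0.8 + 1.1 + 1.1 + 0.7 = 3.7 kcal/mol.
iPr at 240° (eclipsed): OH–H eclipsed, CH3–COOH eclipsed, F–iPr eclipsed; 1.5 + 3.5 + 2.5 = 7.5 kcal/mol.
iPr at 300° (staggered): OH–iPr gauche, CH3–COOH gauche, F–iPr gauche, F–COOH gauche; 0.9 + 1.1 + 0.7 + 0.6 = 3.3 kcal/mol.
The minimum (3.3 kcal/mol) occurs with iPr at 300°.

300°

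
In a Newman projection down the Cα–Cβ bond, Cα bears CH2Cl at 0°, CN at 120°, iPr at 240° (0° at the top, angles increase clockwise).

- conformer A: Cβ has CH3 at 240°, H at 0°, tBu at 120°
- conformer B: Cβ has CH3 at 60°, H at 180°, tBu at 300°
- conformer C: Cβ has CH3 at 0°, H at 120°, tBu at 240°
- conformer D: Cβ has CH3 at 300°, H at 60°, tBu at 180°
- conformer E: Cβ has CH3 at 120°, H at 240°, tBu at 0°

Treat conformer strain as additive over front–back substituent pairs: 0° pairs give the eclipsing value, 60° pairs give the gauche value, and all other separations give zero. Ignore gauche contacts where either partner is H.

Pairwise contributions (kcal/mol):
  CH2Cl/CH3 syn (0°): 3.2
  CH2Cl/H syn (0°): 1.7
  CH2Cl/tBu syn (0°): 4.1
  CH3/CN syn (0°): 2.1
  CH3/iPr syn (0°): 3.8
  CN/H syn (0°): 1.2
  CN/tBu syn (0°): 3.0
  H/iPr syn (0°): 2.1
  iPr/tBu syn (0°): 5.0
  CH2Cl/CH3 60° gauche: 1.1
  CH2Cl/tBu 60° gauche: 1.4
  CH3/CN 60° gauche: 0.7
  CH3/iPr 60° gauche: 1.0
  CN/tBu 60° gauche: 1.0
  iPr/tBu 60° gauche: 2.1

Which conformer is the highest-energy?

C

A (eclipsed): CH2Cl(0°)/H(0°) eclipsed 1.7; CN(120°)/tBu(120°) eclipsed 3.0; iPr(240°)/CH3(240°) eclipsed 3.8 → 8.5 kcal/mol.
B (staggered): CH2Cl(0°)/CH3(60°) gauche 1.1; CH2Cl(0°)/tBu(300°) gauche 1.4; CN(120°)/CH3(60°) gauche 0.7; iPr(240°)/tBu(300°) gauche 2.1 → 5.3 kcal/mol.
C (eclipsed): CH2Cl(0°)/CH3(0°) eclipsed 3.2; CN(120°)/H(120°) eclipsed 1.2; iPr(240°)/tBu(240°) eclipsed 5.0 → 9.4 kcal/mol.
D (staggered): CH2Cl(0°)/CH3(300°) gauche 1.1; CN(120°)/tBu(180°) gauche 1.0; iPr(240°)/CH3(300°) gauche 1.0; iPr(240°)/tBu(180°) gauche 2.1 → 5.2 kcal/mol.
E (eclipsed): CH2Cl(0°)/tBu(0°) eclipsed 4.1; CN(120°)/CH3(120°) eclipsed 2.1; iPr(240°)/H(240°) eclipsed 2.1 → 8.3 kcal/mol.
C has the highest total (9.4 kcal/mol).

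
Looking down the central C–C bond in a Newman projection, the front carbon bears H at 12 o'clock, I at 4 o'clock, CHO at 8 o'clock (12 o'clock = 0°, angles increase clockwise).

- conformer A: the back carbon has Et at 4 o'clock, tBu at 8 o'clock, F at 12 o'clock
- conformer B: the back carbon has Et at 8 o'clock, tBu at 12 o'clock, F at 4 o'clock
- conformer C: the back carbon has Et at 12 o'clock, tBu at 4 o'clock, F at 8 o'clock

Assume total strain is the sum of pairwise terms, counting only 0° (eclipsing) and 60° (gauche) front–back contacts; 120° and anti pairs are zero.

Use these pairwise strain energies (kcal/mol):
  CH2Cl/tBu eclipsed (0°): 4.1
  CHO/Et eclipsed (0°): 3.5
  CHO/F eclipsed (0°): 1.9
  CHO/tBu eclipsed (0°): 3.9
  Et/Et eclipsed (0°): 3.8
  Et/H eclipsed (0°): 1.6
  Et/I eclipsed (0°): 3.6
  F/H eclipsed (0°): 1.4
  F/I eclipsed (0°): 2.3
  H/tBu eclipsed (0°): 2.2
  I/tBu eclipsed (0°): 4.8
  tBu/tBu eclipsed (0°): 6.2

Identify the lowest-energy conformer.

A (eclipsed): H(0°)/F(0°) eclipsed 1.4; I(120°)/Et(120°) eclipsed 3.6; CHO(240°)/tBu(240°) eclipsed 3.9 → 8.9 kcal/mol.
B (eclipsed): H(0°)/tBu(0°) eclipsed 2.2; I(120°)/F(120°) eclipsed 2.3; CHO(240°)/Et(240°) eclipsed 3.5 → 8.0 kcal/mol.
C (eclipsed): H(0°)/Et(0°) eclipsed 1.6; I(120°)/tBu(120°) eclipsed 4.8; CHO(240°)/F(240°) eclipsed 1.9 → 8.3 kcal/mol.
B has the lowest total (8.0 kcal/mol).

B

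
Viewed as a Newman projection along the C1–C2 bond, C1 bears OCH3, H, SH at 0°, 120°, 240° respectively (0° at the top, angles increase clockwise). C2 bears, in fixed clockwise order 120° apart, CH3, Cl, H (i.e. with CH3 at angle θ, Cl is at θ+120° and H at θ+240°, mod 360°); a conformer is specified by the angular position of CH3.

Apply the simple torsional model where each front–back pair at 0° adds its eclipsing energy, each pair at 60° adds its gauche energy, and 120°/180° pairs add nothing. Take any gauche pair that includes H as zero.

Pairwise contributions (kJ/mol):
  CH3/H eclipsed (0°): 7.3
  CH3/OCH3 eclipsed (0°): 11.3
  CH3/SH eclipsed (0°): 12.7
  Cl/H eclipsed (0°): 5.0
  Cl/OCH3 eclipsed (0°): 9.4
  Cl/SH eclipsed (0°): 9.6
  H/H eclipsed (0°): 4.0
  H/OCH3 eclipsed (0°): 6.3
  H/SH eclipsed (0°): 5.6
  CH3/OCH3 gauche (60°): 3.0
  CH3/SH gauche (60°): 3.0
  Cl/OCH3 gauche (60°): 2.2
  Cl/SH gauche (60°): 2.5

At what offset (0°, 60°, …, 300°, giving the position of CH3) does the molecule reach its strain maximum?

240°

CH3 at 0° is eclipsed. OCH3 at 0° is eclipsed with CH3 at 0° (11.3); H at 120° is eclipsed with Cl at 120° (5.0); SH at 240° is eclipsed with H at 240° (5.6). Total 21.9 kJ/mol.
CH3 at 60° is staggered. OCH3 at 0° is gauche with CH3 at 60° (3.0); SH at 240° is gauche with Cl at 180° (2.5). Total 5.5 kJ/mol.
CH3 at 120° is eclipsed. OCH3 at 0° is eclipsed with H at 0° (6.3); H at 120° is eclipsed with CH3 at 120° (7.3); SH at 240° is eclipsed with Cl at 240° (9.6). Total 23.2 kJ/mol.
CH3 at 180° is staggered. OCH3 at 0° is gauche with Cl at 300° (2.2); SH at 240° is gauche with CH3 at 180° (3.0); SH at 240° is gauche with Cl at 300° (2.5). Total 7.7 kJ/mol.
CH3 at 240° is eclipsed. OCH3 at 0° is eclipsed with Cl at 0° (9.4); H at 120° is eclipsed with H at 120° (4.0); SH at 240° is eclipsed with CH3 at 240° (12.7). Total 26.1 kJ/mol.
CH3 at 300° is staggered. OCH3 at 0° is gauche with CH3 at 300° (3.0); OCH3 at 0° is gauche with Cl at 60° (2.2); SH at 240° is gauche with CH3 at 300° (3.0). Total 8.2 kJ/mol.
The maximum (26.1 kJ/mol) occurs with CH3 at 240°.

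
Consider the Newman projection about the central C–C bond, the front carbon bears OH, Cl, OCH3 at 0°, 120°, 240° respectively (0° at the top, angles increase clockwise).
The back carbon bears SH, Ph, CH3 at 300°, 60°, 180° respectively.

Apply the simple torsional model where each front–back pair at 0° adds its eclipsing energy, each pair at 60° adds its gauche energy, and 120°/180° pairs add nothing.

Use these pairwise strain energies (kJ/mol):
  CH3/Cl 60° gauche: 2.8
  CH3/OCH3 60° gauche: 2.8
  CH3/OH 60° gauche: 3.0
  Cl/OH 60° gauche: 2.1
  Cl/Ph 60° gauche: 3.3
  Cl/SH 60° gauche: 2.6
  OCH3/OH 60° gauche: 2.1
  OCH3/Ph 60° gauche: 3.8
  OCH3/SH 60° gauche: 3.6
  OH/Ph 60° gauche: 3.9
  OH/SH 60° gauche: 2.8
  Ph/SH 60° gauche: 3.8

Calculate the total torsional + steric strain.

19.2 kJ/mol

This conformer is staggered. OH at 0° is gauche with SH at 300° (2.8); OH at 0° is gauche with Ph at 60° (3.9); Cl at 120° is gauche with Ph at 60° (3.3); Cl at 120° is gauche with CH3 at 180° (2.8); OCH3 at 240° is gauche with SH at 300° (3.6); OCH3 at 240° is gauche with CH3 at 180° (2.8). Total 19.2 kJ/mol.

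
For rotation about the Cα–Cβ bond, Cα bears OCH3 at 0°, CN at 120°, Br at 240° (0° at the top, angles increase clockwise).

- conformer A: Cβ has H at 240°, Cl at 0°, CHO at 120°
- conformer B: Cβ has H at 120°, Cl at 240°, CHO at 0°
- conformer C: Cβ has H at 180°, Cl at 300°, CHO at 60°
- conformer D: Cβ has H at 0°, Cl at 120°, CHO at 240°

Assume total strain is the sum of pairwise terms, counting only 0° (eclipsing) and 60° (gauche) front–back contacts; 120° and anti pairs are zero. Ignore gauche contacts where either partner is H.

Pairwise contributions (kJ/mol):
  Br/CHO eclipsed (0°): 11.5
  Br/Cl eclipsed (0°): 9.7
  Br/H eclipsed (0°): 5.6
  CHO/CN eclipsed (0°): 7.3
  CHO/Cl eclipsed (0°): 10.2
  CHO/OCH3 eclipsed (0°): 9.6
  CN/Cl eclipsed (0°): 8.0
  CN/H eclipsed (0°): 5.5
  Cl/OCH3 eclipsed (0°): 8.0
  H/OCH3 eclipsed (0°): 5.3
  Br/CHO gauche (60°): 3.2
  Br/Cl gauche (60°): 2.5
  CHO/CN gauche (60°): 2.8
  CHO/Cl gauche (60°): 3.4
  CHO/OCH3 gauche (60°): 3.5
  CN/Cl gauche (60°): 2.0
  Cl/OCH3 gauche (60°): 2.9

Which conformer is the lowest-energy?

A (eclipsed): OCH3–Cl eclipsed, CN–CHO eclipsed, Br–H eclipsed; 8.0 + 7.3 + 5.6 = 20.9 kJ/mol.
B (eclipsed): OCH3–CHO eclipsed, CN–H eclipsed, Br–Cl eclipsed; 9.6 + 5.5 + 9.7 = 24.8 kJ/mol.
C (staggered): OCH3–Cl gauche, OCH3–CHO gauche, CN–CHO gauche, Br–Cl gauche; 2.9 + 3.5 + 2.8 + 2.5 = 11.7 kJ/mol.
D (eclipsed): OCH3–H eclipsed, CN–Cl eclipsed, Br–CHO eclipsed; 5.3 + 8.0 + 11.5 = 24.8 kJ/mol.
C has the lowest total (11.7 kJ/mol).

C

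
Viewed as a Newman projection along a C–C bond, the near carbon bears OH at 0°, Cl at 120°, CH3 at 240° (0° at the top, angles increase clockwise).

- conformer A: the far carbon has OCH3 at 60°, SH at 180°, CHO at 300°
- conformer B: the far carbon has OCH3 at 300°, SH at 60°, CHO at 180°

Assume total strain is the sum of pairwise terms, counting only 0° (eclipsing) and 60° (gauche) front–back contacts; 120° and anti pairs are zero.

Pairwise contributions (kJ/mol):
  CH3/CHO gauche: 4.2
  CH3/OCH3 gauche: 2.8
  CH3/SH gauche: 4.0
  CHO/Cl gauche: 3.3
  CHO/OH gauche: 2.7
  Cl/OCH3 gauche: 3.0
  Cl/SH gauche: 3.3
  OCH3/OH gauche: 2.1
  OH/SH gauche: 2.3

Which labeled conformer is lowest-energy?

B

A (staggered): OH(0°)/OCH3(60°) gauche 2.1; OH(0°)/CHO(300°) gauche 2.7; Cl(120°)/OCH3(60°) gauche 3.0; Cl(120°)/SH(180°) gauche 3.3; CH3(240°)/SH(180°) gauche 4.0; CH3(240°)/CHO(300°) gauche 4.2 → 19.3 kJ/mol.
B (staggered): OH(0°)/OCH3(300°) gauche 2.1; OH(0°)/SH(60°) gauche 2.3; Cl(120°)/SH(60°) gauche 3.3; Cl(120°)/CHO(180°) gauche 3.3; CH3(240°)/OCH3(300°) gauche 2.8; CH3(240°)/CHO(180°) gauche 4.2 → 18.0 kJ/mol.
B has the lowest total (18.0 kJ/mol).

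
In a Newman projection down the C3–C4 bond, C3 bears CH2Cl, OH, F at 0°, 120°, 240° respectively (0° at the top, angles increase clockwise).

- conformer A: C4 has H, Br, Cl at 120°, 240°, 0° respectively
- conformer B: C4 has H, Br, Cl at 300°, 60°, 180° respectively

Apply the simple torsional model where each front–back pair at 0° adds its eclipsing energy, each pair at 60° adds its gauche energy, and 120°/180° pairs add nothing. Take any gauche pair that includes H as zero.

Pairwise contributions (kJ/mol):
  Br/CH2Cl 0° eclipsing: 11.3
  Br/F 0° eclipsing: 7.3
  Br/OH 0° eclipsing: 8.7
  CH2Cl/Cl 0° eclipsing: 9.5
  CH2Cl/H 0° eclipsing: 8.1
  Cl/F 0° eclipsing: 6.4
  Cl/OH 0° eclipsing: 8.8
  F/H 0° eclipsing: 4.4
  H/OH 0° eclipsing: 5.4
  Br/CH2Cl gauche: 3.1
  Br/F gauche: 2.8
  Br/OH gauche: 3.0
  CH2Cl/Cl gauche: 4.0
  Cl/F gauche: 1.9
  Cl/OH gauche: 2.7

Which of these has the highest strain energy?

A is eclipsed. CH2Cl at 0° is eclipsed with Cl at 0° (9.5); OH at 120° is eclipsed with H at 120° (5.4); F at 240° is eclipsed with Br at 240° (7.3). Total 22.2 kJ/mol.
B is staggered. CH2Cl at 0° is gauche with Br at 60° (3.1); OH at 120° is gauche with Br at 60° (3.0); OH at 120° is gauche with Cl at 180° (2.7); F at 240° is gauche with Cl at 180° (1.9). Total 10.7 kJ/mol.
A has the highest total (22.2 kJ/mol).

A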